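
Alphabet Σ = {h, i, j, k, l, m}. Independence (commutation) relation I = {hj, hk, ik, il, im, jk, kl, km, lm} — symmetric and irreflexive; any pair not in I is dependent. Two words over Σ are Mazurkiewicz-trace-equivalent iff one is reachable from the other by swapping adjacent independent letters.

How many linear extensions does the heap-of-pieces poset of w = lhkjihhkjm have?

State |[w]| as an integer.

#0=l has no predecessor
#1=h depends on [0:l]
#2=k has no predecessor
#3=j depends on [0:l]
#4=i depends on [1:h, 3:j]
#5=h depends on [4:i]
#6=h depends on [5:h]
#7=k depends on [2:k]
#8=j depends on [4:i]
#9=m depends on [6:h, 8:j]
sources: [0:l, 2:k]
N(rest) = Σ N(rest − s) over sources s of rest; N(one piece) = 1:
  size 1 → [7]=1  [9]=1
  size 2 → [2,7]=1  [6,9]=1  [7,9]=2  [8,9]=1
  size 3 → [2,7,9]=3  [5,6,9]=1  [6,7,9]=3  [6,8,9]=2  [7,8,9]=3
  size 4 → [2,6,7,9]=6  [2,7,8,9]=6  [5,6,7,9]=4  [5,6,8,9]=3  [6,7,8,9]=8
  size 5 → [2,5,6,7,9]=10  [2,6,7,8,9]=20  [4,5,6,8,9]=3  [5,6,7,8,9]=15
  size 6 → [1,4,5,6,8,9]=3  [2,5,6,7,8,9]=45  [3,4,5,6,8,9]=3  [4,5,6,7,8,9]=18
  size 7 → [1,3,4,5,6,8,9]=6  [1,4,5,6,7,8,9]=21  [2,4,5,6,7,8,9]=63  [3,4,5,6,7,8,9]=21
  size 8 → [0,1,3,4,5,6,8,9]=6  [1,2,4,5,6,7,8,9]=84  [1,3,4,5,6,7,8,9]=48  [2,3,4,5,6,7,8,9]=84
  first=0(l) contributes 216
  first=2(k) contributes 54
|[w]| = 270

270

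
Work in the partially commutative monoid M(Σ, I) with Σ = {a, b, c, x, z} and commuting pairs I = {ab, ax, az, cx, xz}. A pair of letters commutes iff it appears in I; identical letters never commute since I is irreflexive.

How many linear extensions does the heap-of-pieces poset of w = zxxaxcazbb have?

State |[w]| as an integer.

piece 0:z — minimal
piece 1:x — minimal
piece 2:x rests on {1:x}
piece 3:a — minimal
piece 4:x rests on {2:x}
piece 5:c rests on {0:z, 3:a}
piece 6:a rests on {5:c}
piece 7:z rests on {5:c}
piece 8:b rests on {4:x, 7:z}
piece 9:b rests on {8:b}
minimal pieces: {0:z, 1:x, 3:a}
ways to finish when only these pieces remain (= sum over removing one remaining piece with nothing left below it):
  1 left: {6}→1  {9}→1
  2 left: {6,9}→2  {8,9}→1
  3 left: {4,8,9}→1  {6,8,9}→3  {7,8,9}→1
  4 left: {2,4,8,9}→1  {4,6,8,9}→4  {4,7,8,9}→2  {6,7,8,9}→4
  5 left: {1,2,4,8,9}→1  {2,4,6,8,9}→5  {2,4,7,8,9}→3  {4,6,7,8,9}→10  {5,6,7,8,9}→4
  6 left: {0,5,6,7,8,9}→4  {1,2,4,6,8,9}→6  {1,2,4,7,8,9}→4  {2,4,6,7,8,9}→18  {3,5,6,7,8,9}→4  {4,5,6,7,8,9}→14
  7 left: {0,3,5,6,7,8,9}→8  {0,4,5,6,7,8,9}→18  {1,2,4,6,7,8,9}→28  {2,4,5,6,7,8,9}→32  {3,4,5,6,7,8,9}→18
  8 left: {0,2,4,5,6,7,8,9}→50  {0,3,4,5,6,7,8,9}→44  {1,2,4,5,6,7,8,9}→60  {2,3,4,5,6,7,8,9}→50
  placing 0:z first → 110 extensions
  placing 1:x first → 144 extensions
  placing 3:a first → 110 extensions
total linear extensions = 364

364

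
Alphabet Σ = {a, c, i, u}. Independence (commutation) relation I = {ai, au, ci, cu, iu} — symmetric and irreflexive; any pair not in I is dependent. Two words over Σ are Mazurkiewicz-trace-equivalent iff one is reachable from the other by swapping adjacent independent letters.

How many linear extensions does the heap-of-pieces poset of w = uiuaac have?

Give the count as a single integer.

drop 0:u onto floor
drop 1:i onto floor
drop 2:u onto {0:u}
drop 3:a onto floor
drop 4:a onto {3:a}
drop 5:c onto {4:a}
ground layer = {0:u, 1:i, 3:a}
drop-orders for the pieces not yet dropped (sum over which currently-grounded one goes next):
  1 to go: {1} 1  {2} 1  {5} 1
  2 to go: {0,2} 1  {1,2} 2  {1,5} 2  {2,5} 2  {4,5} 1
  3 to go: {0,1,2} 3  {0,2,5} 3  {1,2,5} 6  {1,4,5} 3  {2,4,5} 3  {3,4,5} 1
  4 to go: {0,1,2,5} 12  {0,2,4,5} 6  {1,2,4,5} 12  {1,3,4,5} 4  {2,3,4,5} 4
  if 0:u drops first: 20 orders
  if 1:i drops first: 10 orders
  if 3:a drops first: 30 orders
heap linearizations: 60

60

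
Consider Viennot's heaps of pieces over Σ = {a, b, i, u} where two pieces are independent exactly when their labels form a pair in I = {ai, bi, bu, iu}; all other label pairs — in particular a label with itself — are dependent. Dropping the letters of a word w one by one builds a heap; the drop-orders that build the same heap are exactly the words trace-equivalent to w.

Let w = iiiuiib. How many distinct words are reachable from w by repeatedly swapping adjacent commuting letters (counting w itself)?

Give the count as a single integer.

#0=i has no predecessor
#1=i depends on [0:i]
#2=i depends on [1:i]
#3=u has no predecessor
#4=i depends on [2:i]
#5=i depends on [4:i]
#6=b has no predecessor
sources: [0:i, 3:u, 6:b]
N(rest) = Σ N(rest − s) over sources s of rest; N(one piece) = 1:
  size 1 → [3]=1  [5]=1  [6]=1
  size 2 → [3,5]=2  [3,6]=2  [4,5]=1  [5,6]=2
  size 3 → [2,4,5]=1  [3,4,5]=3  [3,5,6]=6  [4,5,6]=3
  size 4 → [1,2,4,5]=1  [2,3,4,5]=4  [2,4,5,6]=4  [3,4,5,6]=12
  size 5 → [0,1,2,4,5]=1  [1,2,3,4,5]=5  [1,2,4,5,6]=5  [2,3,4,5,6]=20
  first=0(i) contributes 30
  first=3(u) contributes 6
  first=6(b) contributes 6
|[w]| = 42

42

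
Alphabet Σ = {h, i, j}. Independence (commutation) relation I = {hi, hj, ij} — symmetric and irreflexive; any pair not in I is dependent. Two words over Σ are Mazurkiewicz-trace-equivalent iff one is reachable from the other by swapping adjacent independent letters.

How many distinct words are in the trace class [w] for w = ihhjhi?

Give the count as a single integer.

piece 0:i — minimal
piece 1:h — minimal
piece 2:h rests on {1:h}
piece 3:j — minimal
piece 4:h rests on {2:h}
piece 5:i rests on {0:i}
minimal pieces: {0:i, 1:h, 3:j}
ways to finish when only these pieces remain (= sum over removing one remaining piece with nothing left below it):
  1 left: {3}→1  {4}→1  {5}→1
  2 left: {0,5}→1  {2,4}→1  {3,4}→2  {3,5}→2  {4,5}→2
  3 left: {0,3,5}→3  {0,4,5}→3  {1,2,4}→1  {2,3,4}→3  {2,4,5}→3  {3,4,5}→6
  4 left: {0,2,4,5}→6  {0,3,4,5}→12  {1,2,3,4}→4  {1,2,4,5}→4  {2,3,4,5}→12
  placing 0:i first → 20 extensions
  placing 1:h first → 30 extensions
  placing 3:j first → 10 extensions
total linear extensions = 60

60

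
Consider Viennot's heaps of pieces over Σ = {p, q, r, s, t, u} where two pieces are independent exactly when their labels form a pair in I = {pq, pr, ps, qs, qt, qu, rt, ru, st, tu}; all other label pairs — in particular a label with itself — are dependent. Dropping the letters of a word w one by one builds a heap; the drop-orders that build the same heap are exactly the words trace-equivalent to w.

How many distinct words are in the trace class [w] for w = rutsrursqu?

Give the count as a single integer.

#0=r has no predecessor
#1=u has no predecessor
#2=t has no predecessor
#3=s depends on [0:r, 1:u]
#4=r depends on [3:s]
#5=u depends on [3:s]
#6=r depends on [4:r]
#7=s depends on [5:u, 6:r]
#8=q depends on [6:r]
#9=u depends on [7:s]
sources: [0:r, 1:u, 2:t]
N(rest) = Σ N(rest − s) over sources s of rest; N(one piece) = 1:
  size 1 → [2]=1  [8]=1  [9]=1
  size 2 → [2,8]=2  [2,9]=2  [7,9]=1  [8,9]=2
  size 3 → [2,7,9]=3  [2,8,9]=6  [5,7,9]=1  [7,8,9]=3
  size 4 → [2,5,7,9]=4  [2,7,8,9]=12  [5,7,8,9]=4  [6,7,8,9]=3
  size 5 → [2,5,7,8,9]=20  [2,6,7,8,9]=15  [4,6,7,8,9]=3  [5,6,7,8,9]=7
  size 6 → [2,4,6,7,8,9]=18  [2,5,6,7,8,9]=42  [4,5,6,7,8,9]=10
  size 7 → [2,4,5,6,7,8,9]=70  [3,4,5,6,7,8,9]=10
  size 8 → [0,3,4,5,6,7,8,9]=10  [1,3,4,5,6,7,8,9]=10  [2,3,4,5,6,7,8,9]=80
  first=0(r) contributes 90
  first=1(u) contributes 90
  first=2(t) contributes 20
|[w]| = 200

200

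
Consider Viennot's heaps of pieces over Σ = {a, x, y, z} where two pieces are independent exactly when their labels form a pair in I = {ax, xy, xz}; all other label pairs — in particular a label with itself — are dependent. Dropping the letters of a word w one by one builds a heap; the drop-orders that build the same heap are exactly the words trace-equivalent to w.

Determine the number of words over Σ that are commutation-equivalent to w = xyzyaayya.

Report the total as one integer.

9

#0=x has no predecessor
#1=y has no predecessor
#2=z depends on [1:y]
#3=y depends on [2:z]
#4=a depends on [3:y]
#5=a depends on [4:a]
#6=y depends on [5:a]
#7=y depends on [6:y]
#8=a depends on [7:y]
sources: [0:x, 1:y]
N(rest) = Σ N(rest − s) over sources s of rest; N(one piece) = 1:
  size 1 → [0]=1  [8]=1
  size 2 → [0,8]=2  [7,8]=1
  size 3 → [0,7,8]=3  [6,7,8]=1
  size 4 → [0,6,7,8]=4  [5,6,7,8]=1
  size 5 → [0,5,6,7,8]=5  [4,5,6,7,8]=1
  size 6 → [0,4,5,6,7,8]=6  [3,4,5,6,7,8]=1
  size 7 → [0,3,4,5,6,7,8]=7  [2,3,4,5,6,7,8]=1
  first=0(x) contributes 1
  first=1(y) contributes 8
|[w]| = 9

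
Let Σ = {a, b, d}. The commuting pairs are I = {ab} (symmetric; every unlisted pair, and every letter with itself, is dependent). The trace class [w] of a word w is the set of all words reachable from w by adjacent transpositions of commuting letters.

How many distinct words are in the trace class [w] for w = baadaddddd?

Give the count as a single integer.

piece 0:b — minimal
piece 1:a — minimal
piece 2:a rests on {1:a}
piece 3:d rests on {0:b, 2:a}
piece 4:a rests on {3:d}
piece 5:d rests on {4:a}
piece 6:d rests on {5:d}
piece 7:d rests on {6:d}
piece 8:d rests on {7:d}
piece 9:d rests on {8:d}
minimal pieces: {0:b, 1:a}
ways to finish when only these pieces remain (= sum over removing one remaining piece with nothing left below it):
  1 left: {9}→1
  2 left: {8,9}→1
  3 left: {7,8,9}→1
  4 left: {6,7,8,9}→1
  5 left: {5,6,7,8,9}→1
  6 left: {4,5,6,7,8,9}→1
  7 left: {3,4,5,6,7,8,9}→1
  8 left: {0,3,4,5,6,7,8,9}→1  {2,3,4,5,6,7,8,9}→1
  placing 0:b first → 1 extensions
  placing 1:a first → 2 extensions
total linear extensions = 3

3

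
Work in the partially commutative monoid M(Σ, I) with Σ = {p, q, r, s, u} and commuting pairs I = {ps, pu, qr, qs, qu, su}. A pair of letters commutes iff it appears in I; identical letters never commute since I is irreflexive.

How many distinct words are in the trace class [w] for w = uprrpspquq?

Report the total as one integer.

60

0(u) covers ∅
1(p) covers ∅
2(r) covers 0:u, 1:p
3(r) covers 2:r
4(p) covers 3:r
5(s) covers 3:r
6(p) covers 4:p
7(q) covers 6:p
8(u) covers 3:r
9(q) covers 7:q
floor of heap: 0:u, 1:p
completions by unplaced set U, small U first (add the entries for U minus each lowest piece of U):
  |U|=1: {5}:1  {8}:1  {9}:1
  |U|=2: {5,8}:2  {5,9}:2  {7,9}:1  {8,9}:2
  |U|=3: {5,7,9}:3  {5,8,9}:6  {6,7,9}:1  {7,8,9}:3
  |U|=4: {4,6,7,9}:1  {5,6,7,9}:4  {5,7,8,9}:12  {6,7,8,9}:4
  |U|=5: {4,5,6,7,9}:5  {4,6,7,8,9}:5  {5,6,7,8,9}:20
  |U|=6: {4,5,6,7,8,9}:30
  |U|=7: {3,4,5,6,7,8,9}:30
  |U|=8: {2,3,4,5,6,7,8,9}:30
  start at 0(u): 30
  start at 1(p): 30
sum over floor = 60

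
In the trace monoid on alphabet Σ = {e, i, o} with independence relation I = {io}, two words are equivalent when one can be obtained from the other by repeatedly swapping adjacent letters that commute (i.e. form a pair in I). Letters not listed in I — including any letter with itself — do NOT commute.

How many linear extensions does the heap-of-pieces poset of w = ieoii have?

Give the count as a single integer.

drop 0:i onto floor
drop 1:e onto {0:i}
drop 2:o onto {1:e}
drop 3:i onto {1:e}
drop 4:i onto {3:i}
ground layer = {0:i}
drop-orders for the pieces not yet dropped (sum over which currently-grounded one goes next):
  1 to go: {2} 1  {4} 1
  2 to go: {2,4} 2  {3,4} 1
  3 to go: {2,3,4} 3
  if 0:i drops first: 3 orders

3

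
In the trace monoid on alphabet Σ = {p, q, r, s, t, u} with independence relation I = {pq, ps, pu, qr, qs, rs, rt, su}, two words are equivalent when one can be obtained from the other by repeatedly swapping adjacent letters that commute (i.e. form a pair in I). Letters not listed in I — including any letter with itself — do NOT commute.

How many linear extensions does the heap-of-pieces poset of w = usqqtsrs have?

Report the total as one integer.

27

piece 0:u — minimal
piece 1:s — minimal
piece 2:q rests on {0:u}
piece 3:q rests on {2:q}
piece 4:t rests on {1:s, 3:q}
piece 5:s rests on {4:t}
piece 6:r rests on {0:u}
piece 7:s rests on {5:s}
minimal pieces: {0:u, 1:s}
ways to finish when only these pieces remain (= sum over removing one remaining piece with nothing left below it):
  1 left: {6}→1  {7}→1
  2 left: {5,7}→1  {6,7}→2
  3 left: {4,5,7}→1  {5,6,7}→3
  4 left: {1,4,5,7}→1  {3,4,5,7}→1  {4,5,6,7}→4
  5 left: {1,3,4,5,7}→2  {1,4,5,6,7}→5  {2,3,4,5,7}→1  {3,4,5,6,7}→5
  6 left: {1,2,3,4,5,7}→3  {1,3,4,5,6,7}→12  {2,3,4,5,6,7}→6
  placing 0:u first → 21 extensions
  placing 1:s first → 6 extensions
total linear extensions = 27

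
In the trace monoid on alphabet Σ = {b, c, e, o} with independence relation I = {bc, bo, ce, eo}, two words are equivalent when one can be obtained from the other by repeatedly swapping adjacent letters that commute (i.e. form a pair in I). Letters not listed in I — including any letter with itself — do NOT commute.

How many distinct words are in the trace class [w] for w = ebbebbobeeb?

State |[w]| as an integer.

11

#0=e has no predecessor
#1=b depends on [0:e]
#2=b depends on [1:b]
#3=e depends on [2:b]
#4=b depends on [3:e]
#5=b depends on [4:b]
#6=o has no predecessor
#7=b depends on [5:b]
#8=e depends on [7:b]
#9=e depends on [8:e]
#10=b depends on [9:e]
sources: [0:e, 6:o]
N(rest) = Σ N(rest − s) over sources s of rest; N(one piece) = 1:
  size 1 → [6]=1  [10]=1
  size 2 → [6,10]=2  [9,10]=1
  size 3 → [6,9,10]=3  [8,9,10]=1
  size 4 → [6,8,9,10]=4  [7,8,9,10]=1
  size 5 → [5,7,8,9,10]=1  [6,7,8,9,10]=5
  size 6 → [4,5,7,8,9,10]=1  [5,6,7,8,9,10]=6
  size 7 → [3,4,5,7,8,9,10]=1  [4,5,6,7,8,9,10]=7
  size 8 → [2,3,4,5,7,8,9,10]=1  [3,4,5,6,7,8,9,10]=8
  size 9 → [1,2,3,4,5,7,8,9,10]=1  [2,3,4,5,6,7,8,9,10]=9
  first=0(e) contributes 10
  first=6(o) contributes 1
|[w]| = 11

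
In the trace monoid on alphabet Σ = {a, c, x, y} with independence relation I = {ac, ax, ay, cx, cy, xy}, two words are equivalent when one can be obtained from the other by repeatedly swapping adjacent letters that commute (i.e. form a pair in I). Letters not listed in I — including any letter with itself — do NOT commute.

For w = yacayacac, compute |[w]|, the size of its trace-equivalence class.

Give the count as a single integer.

0(y) covers ∅
1(a) covers ∅
2(c) covers ∅
3(a) covers 1:a
4(y) covers 0:y
5(a) covers 3:a
6(c) covers 2:c
7(a) covers 5:a
8(c) covers 6:c
floor of heap: 0:y, 1:a, 2:c
completions by unplaced set U, small U first (add the entries for U minus each lowest piece of U):
  |U|=1: {4}:1  {7}:1  {8}:1
  |U|=2: {0,4}:1  {4,7}:2  {4,8}:2  {5,7}:1  {6,8}:1  {7,8}:2
  |U|=3: {0,4,7}:3  {0,4,8}:3  {2,6,8}:1  {3,5,7}:1  {4,5,7}:3  {4,6,8}:3  {4,7,8}:6  {5,7,8}:3  {6,7,8}:3
  |U|=4: {0,4,5,7}:6  {0,4,6,8}:6  {0,4,7,8}:12  {1,3,5,7}:1  {2,4,6,8}:4  {2,6,7,8}:4  {3,4,5,7}:4  {3,5,7,8}:4  {4,5,7,8}:12  {4,6,7,8}:12  {5,6,7,8}:6
  |U|=5: {0,2,4,6,8}:10  {0,3,4,5,7}:10  {0,4,5,7,8}:30  {0,4,6,7,8}:30  {1,3,4,5,7}:5  {1,3,5,7,8}:5  {2,4,6,7,8}:20  {2,5,6,7,8}:10  {3,4,5,7,8}:20  {3,5,6,7,8}:10  {4,5,6,7,8}:30
  |U|=6: {0,1,3,4,5,7}:15  {0,2,4,6,7,8}:60  {0,3,4,5,7,8}:60  {0,4,5,6,7,8}:90  {1,3,4,5,7,8}:30  {1,3,5,6,7,8}:15  {2,3,5,6,7,8}:20  {2,4,5,6,7,8}:60  {3,4,5,6,7,8}:60
  |U|=7: {0,1,3,4,5,7,8}:105  {0,2,4,5,6,7,8}:210  {0,3,4,5,6,7,8}:210  {1,2,3,5,6,7,8}:35  {1,3,4,5,6,7,8}:105  {2,3,4,5,6,7,8}:140
  start at 0(y): 280
  start at 1(a): 560
  start at 2(c): 420
sum over floor = 1260

1260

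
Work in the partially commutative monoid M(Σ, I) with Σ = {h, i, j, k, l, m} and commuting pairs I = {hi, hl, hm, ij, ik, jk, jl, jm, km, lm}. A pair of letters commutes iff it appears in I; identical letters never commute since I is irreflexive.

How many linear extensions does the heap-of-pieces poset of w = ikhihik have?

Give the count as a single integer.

35

#0=i has no predecessor
#1=k has no predecessor
#2=h depends on [1:k]
#3=i depends on [0:i]
#4=h depends on [2:h]
#5=i depends on [3:i]
#6=k depends on [4:h]
sources: [0:i, 1:k]
N(rest) = Σ N(rest − s) over sources s of rest; N(one piece) = 1:
  size 1 → [5]=1  [6]=1
  size 2 → [3,5]=1  [4,6]=1  [5,6]=2
  size 3 → [0,3,5]=1  [2,4,6]=1  [3,5,6]=3  [4,5,6]=3
  size 4 → [0,3,5,6]=4  [1,2,4,6]=1  [2,4,5,6]=4  [3,4,5,6]=6
  size 5 → [0,3,4,5,6]=10  [1,2,4,5,6]=5  [2,3,4,5,6]=10
  first=0(i) contributes 15
  first=1(k) contributes 20
|[w]| = 35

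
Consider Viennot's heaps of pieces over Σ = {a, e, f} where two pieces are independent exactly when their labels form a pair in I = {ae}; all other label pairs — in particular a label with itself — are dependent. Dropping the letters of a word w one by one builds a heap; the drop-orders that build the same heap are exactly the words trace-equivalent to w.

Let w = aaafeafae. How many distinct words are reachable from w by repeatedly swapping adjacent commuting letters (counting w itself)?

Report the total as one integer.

4

piece 0:a — minimal
piece 1:a rests on {0:a}
piece 2:a rests on {1:a}
piece 3:f rests on {2:a}
piece 4:e rests on {3:f}
piece 5:a rests on {3:f}
piece 6:f rests on {4:e, 5:a}
piece 7:a rests on {6:f}
piece 8:e rests on {6:f}
minimal pieces: {0:a}
ways to finish when only these pieces remain (= sum over removing one remaining piece with nothing left below it):
  1 left: {7}→1  {8}→1
  2 left: {7,8}→2
  3 left: {6,7,8}→2
  4 left: {4,6,7,8}→2  {5,6,7,8}→2
  5 left: {4,5,6,7,8}→4
  6 left: {3,4,5,6,7,8}→4
  7 left: {2,3,4,5,6,7,8}→4
  placing 0:a first → 4 extensions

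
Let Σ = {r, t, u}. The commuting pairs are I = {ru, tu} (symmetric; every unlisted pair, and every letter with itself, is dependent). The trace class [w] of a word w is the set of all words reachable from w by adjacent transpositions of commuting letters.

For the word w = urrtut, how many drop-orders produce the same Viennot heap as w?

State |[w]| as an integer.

piece 0:u — minimal
piece 1:r — minimal
piece 2:r rests on {1:r}
piece 3:t rests on {2:r}
piece 4:u rests on {0:u}
piece 5:t rests on {3:t}
minimal pieces: {0:u, 1:r}
ways to finish when only these pieces remain (= sum over removing one remaining piece with nothing left below it):
  1 left: {4}→1  {5}→1
  2 left: {0,4}→1  {3,5}→1  {4,5}→2
  3 left: {0,4,5}→3  {2,3,5}→1  {3,4,5}→3
  4 left: {0,3,4,5}→6  {1,2,3,5}→1  {2,3,4,5}→4
  placing 0:u first → 5 extensions
  placing 1:r first → 10 extensions
total linear extensions = 15

15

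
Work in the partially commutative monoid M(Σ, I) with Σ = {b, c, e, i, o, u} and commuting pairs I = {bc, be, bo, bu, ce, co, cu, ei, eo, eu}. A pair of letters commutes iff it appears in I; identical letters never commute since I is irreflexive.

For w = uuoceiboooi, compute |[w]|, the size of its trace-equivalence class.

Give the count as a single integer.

176

piece 0:u — minimal
piece 1:u rests on {0:u}
piece 2:o rests on {1:u}
piece 3:c — minimal
piece 4:e — minimal
piece 5:i rests on {2:o, 3:c}
piece 6:b rests on {5:i}
piece 7:o rests on {5:i}
piece 8:o rests on {7:o}
piece 9:o rests on {8:o}
piece 10:i rests on {6:b, 9:o}
minimal pieces: {0:u, 3:c, 4:e}
ways to finish when only these pieces remain (= sum over removing one remaining piece with nothing left below it):
  1 left: {4}→1  {10}→1
  2 left: {4,10}→2  {6,10}→1  {9,10}→1
  3 left: {4,6,10}→3  {4,9,10}→3  {6,9,10}→2  {8,9,10}→1
  4 left: {4,6,9,10}→8  {4,8,9,10}→4  {6,8,9,10}→3  {7,8,9,10}→1
  5 left: {4,6,8,9,10}→15  {4,7,8,9,10}→5  {6,7,8,9,10}→4
  6 left: {4,6,7,8,9,10}→24  {5,6,7,8,9,10}→4
  7 left: {2,5,6,7,8,9,10}→4  {3,5,6,7,8,9,10}→4  {4,5,6,7,8,9,10}→28
  8 left: {1,2,5,6,7,8,9,10}→4  {2,3,5,6,7,8,9,10}→8  {2,4,5,6,7,8,9,10}→32  {3,4,5,6,7,8,9,10}→32
  9 left: {0,1,2,5,6,7,8,9,10}→4  {1,2,3,5,6,7,8,9,10}→12  {1,2,4,5,6,7,8,9,10}→36  {2,3,4,5,6,7,8,9,10}→72
  placing 0:u first → 120 extensions
  placing 3:c first → 40 extensions
  placing 4:e first → 16 extensions
total linear extensions = 176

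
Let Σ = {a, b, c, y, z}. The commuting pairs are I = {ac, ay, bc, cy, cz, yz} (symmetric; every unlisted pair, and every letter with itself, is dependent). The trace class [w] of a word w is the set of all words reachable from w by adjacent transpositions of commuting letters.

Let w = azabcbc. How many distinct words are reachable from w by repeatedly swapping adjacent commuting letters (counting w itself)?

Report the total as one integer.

21

drop 0:a onto floor
drop 1:z onto {0:a}
drop 2:a onto {1:z}
drop 3:b onto {2:a}
drop 4:c onto floor
drop 5:b onto {3:b}
drop 6:c onto {4:c}
ground layer = {0:a, 4:c}
drop-orders for the pieces not yet dropped (sum over which currently-grounded one goes next):
  1 to go: {5} 1  {6} 1
  2 to go: {3,5} 1  {4,6} 1  {5,6} 2
  3 to go: {2,3,5} 1  {3,5,6} 3  {4,5,6} 3
  4 to go: {1,2,3,5} 1  {2,3,5,6} 4  {3,4,5,6} 6
  5 to go: {0,1,2,3,5} 1  {1,2,3,5,6} 5  {2,3,4,5,6} 10
  if 0:a drops first: 15 orders
  if 4:c drops first: 6 orders
heap linearizations: 21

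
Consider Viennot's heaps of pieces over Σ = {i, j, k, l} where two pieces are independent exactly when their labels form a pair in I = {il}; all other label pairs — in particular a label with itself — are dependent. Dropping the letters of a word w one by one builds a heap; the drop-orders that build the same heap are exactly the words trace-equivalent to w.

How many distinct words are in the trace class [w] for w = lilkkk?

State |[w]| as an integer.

3

piece 0:l — minimal
piece 1:i — minimal
piece 2:l rests on {0:l}
piece 3:k rests on {1:i, 2:l}
piece 4:k rests on {3:k}
piece 5:k rests on {4:k}
minimal pieces: {0:l, 1:i}
ways to finish when only these pieces remain (= sum over removing one remaining piece with nothing left below it):
  1 left: {5}→1
  2 left: {4,5}→1
  3 left: {3,4,5}→1
  4 left: {1,3,4,5}→1  {2,3,4,5}→1
  placing 0:l first → 2 extensions
  placing 1:i first → 1 extensions
total linear extensions = 3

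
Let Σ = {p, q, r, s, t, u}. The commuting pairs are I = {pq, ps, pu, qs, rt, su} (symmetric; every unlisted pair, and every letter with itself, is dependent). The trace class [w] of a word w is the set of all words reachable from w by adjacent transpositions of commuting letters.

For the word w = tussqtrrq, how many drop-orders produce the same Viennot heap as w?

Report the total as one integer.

#0=t has no predecessor
#1=u depends on [0:t]
#2=s depends on [0:t]
#3=s depends on [2:s]
#4=q depends on [1:u]
#5=t depends on [3:s, 4:q]
#6=r depends on [3:s, 4:q]
#7=r depends on [6:r]
#8=q depends on [5:t, 7:r]
sources: [0:t]
N(rest) = Σ N(rest − s) over sources s of rest; N(one piece) = 1:
  size 1 → [8]=1
  size 2 → [5,8]=1  [7,8]=1
  size 3 → [5,7,8]=2  [6,7,8]=1
  size 4 → [5,6,7,8]=3
  size 5 → [3,5,6,7,8]=3  [4,5,6,7,8]=3
  size 6 → [1,4,5,6,7,8]=3  [2,3,5,6,7,8]=3  [3,4,5,6,7,8]=6
  size 7 → [1,3,4,5,6,7,8]=9  [2,3,4,5,6,7,8]=9
  first=0(t) contributes 18

18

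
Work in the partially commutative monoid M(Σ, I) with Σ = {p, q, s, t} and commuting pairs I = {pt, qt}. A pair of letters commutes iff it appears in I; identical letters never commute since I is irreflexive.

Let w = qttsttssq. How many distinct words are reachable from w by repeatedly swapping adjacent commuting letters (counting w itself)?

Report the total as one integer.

0(q) covers ∅
1(t) covers ∅
2(t) covers 1:t
3(s) covers 0:q, 2:t
4(t) covers 3:s
5(t) covers 4:t
6(s) covers 5:t
7(s) covers 6:s
8(q) covers 7:s
floor of heap: 0:q, 1:t
completions by unplaced set U, small U first (add the entries for U minus each lowest piece of U):
  |U|=1: {8}:1
  |U|=2: {7,8}:1
  |U|=3: {6,7,8}:1
  |U|=4: {5,6,7,8}:1
  |U|=5: {4,5,6,7,8}:1
  |U|=6: {3,4,5,6,7,8}:1
  |U|=7: {0,3,4,5,6,7,8}:1  {2,3,4,5,6,7,8}:1
  start at 0(q): 1
  start at 1(t): 2
sum over floor = 3

3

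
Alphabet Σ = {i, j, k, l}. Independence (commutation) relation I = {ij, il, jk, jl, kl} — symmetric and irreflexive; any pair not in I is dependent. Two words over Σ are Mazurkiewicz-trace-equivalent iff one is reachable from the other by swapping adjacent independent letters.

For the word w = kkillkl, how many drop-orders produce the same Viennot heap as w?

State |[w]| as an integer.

0(k) covers ∅
1(k) covers 0:k
2(i) covers 1:k
3(l) covers ∅
4(l) covers 3:l
5(k) covers 2:i
6(l) covers 4:l
floor of heap: 0:k, 3:l
completions by unplaced set U, small U first (add the entries for U minus each lowest piece of U):
  |U|=1: {5}:1  {6}:1
  |U|=2: {2,5}:1  {4,6}:1  {5,6}:2
  |U|=3: {1,2,5}:1  {2,5,6}:3  {3,4,6}:1  {4,5,6}:3
  |U|=4: {0,1,2,5}:1  {1,2,5,6}:4  {2,4,5,6}:6  {3,4,5,6}:4
  |U|=5: {0,1,2,5,6}:5  {1,2,4,5,6}:10  {2,3,4,5,6}:10
  start at 0(k): 20
  start at 3(l): 15
sum over floor = 35

35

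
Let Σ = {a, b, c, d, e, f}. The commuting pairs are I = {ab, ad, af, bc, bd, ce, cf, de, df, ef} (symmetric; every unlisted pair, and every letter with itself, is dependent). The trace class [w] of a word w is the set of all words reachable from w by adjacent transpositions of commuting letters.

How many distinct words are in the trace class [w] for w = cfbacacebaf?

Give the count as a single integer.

153

piece 0:c — minimal
piece 1:f — minimal
piece 2:b rests on {1:f}
piece 3:a rests on {0:c}
piece 4:c rests on {3:a}
piece 5:a rests on {4:c}
piece 6:c rests on {5:a}
piece 7:e rests on {2:b, 5:a}
piece 8:b rests on {7:e}
piece 9:a rests on {6:c, 7:e}
piece 10:f rests on {8:b}
minimal pieces: {0:c, 1:f}
ways to finish when only these pieces remain (= sum over removing one remaining piece with nothing left below it):
  1 left: {9}→1  {10}→1
  2 left: {6,9}→1  {8,10}→1  {9,10}→2
  3 left: {6,9,10}→3  {8,9,10}→3
  4 left: {6,8,9,10}→6  {7,8,9,10}→3
  5 left: {2,7,8,9,10}→3  {6,7,8,9,10}→9
  6 left: {1,2,7,8,9,10}→3  {2,6,7,8,9,10}→12  {5,6,7,8,9,10}→9
  7 left: {1,2,6,7,8,9,10}→15  {2,5,6,7,8,9,10}→21  {4,5,6,7,8,9,10}→9
  8 left: {1,2,5,6,7,8,9,10}→36  {2,4,5,6,7,8,9,10}→30  {3,4,5,6,7,8,9,10}→9
  9 left: {0,3,4,5,6,7,8,9,10}→9  {1,2,4,5,6,7,8,9,10}→66  {2,3,4,5,6,7,8,9,10}→39
  placing 0:c first → 105 extensions
  placing 1:f first → 48 extensions
total linear extensions = 153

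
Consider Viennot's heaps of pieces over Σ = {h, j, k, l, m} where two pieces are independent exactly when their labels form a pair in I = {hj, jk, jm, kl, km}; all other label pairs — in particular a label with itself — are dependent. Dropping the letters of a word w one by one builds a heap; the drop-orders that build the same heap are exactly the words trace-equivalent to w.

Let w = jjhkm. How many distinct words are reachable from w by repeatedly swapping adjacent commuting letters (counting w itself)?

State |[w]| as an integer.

0(j) covers ∅
1(j) covers 0:j
2(h) covers ∅
3(k) covers 2:h
4(m) covers 2:h
floor of heap: 0:j, 2:h
completions by unplaced set U, small U first (add the entries for U minus each lowest piece of U):
  |U|=1: {1}:1  {3}:1  {4}:1
  |U|=2: {0,1}:1  {1,3}:2  {1,4}:2  {3,4}:2
  |U|=3: {0,1,3}:3  {0,1,4}:3  {1,3,4}:6  {2,3,4}:2
  start at 0(j): 8
  start at 2(h): 12
sum over floor = 20

20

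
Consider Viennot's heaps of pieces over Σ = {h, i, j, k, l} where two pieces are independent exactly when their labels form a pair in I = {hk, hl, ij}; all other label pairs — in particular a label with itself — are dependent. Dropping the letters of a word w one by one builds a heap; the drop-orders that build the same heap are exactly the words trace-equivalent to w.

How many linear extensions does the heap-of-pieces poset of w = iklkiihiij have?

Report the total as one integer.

#0=i has no predecessor
#1=k depends on [0:i]
#2=l depends on [1:k]
#3=k depends on [2:l]
#4=i depends on [3:k]
#5=i depends on [4:i]
#6=h depends on [5:i]
#7=i depends on [6:h]
#8=i depends on [7:i]
#9=j depends on [6:h]
sources: [0:i]
N(rest) = Σ N(rest − s) over sources s of rest; N(one piece) = 1:
  size 1 → [8]=1  [9]=1
  size 2 → [7,8]=1  [8,9]=2
  size 3 → [7,8,9]=3
  size 4 → [6,7,8,9]=3
  size 5 → [5,6,7,8,9]=3
  size 6 → [4,5,6,7,8,9]=3
  size 7 → [3,4,5,6,7,8,9]=3
  size 8 → [2,3,4,5,6,7,8,9]=3
  first=0(i) contributes 3

3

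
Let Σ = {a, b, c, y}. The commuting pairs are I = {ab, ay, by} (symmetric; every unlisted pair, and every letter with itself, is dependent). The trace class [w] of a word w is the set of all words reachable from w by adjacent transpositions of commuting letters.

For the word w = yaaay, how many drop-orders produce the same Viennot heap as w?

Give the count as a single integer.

piece 0:y — minimal
piece 1:a — minimal
piece 2:a rests on {1:a}
piece 3:a rests on {2:a}
piece 4:y rests on {0:y}
minimal pieces: {0:y, 1:a}
ways to finish when only these pieces remain (= sum over removing one remaining piece with nothing left below it):
  1 left: {3}→1  {4}→1
  2 left: {0,4}→1  {2,3}→1  {3,4}→2
  3 left: {0,3,4}→3  {1,2,3}→1  {2,3,4}→3
  placing 0:y first → 4 extensions
  placing 1:a first → 6 extensions
total linear extensions = 10

10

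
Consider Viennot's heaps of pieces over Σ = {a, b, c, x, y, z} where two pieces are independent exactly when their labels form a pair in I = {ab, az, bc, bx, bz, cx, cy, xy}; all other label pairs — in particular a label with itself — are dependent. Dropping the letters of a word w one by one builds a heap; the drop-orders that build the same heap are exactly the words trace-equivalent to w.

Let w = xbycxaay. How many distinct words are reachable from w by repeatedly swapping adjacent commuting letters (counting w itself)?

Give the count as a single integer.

piece 0:x — minimal
piece 1:b — minimal
piece 2:y rests on {1:b}
piece 3:c — minimal
piece 4:x rests on {0:x}
piece 5:a rests on {2:y, 3:c, 4:x}
piece 6:a rests on {5:a}
piece 7:y rests on {6:a}
minimal pieces: {0:x, 1:b, 3:c}
ways to finish when only these pieces remain (= sum over removing one remaining piece with nothing left below it):
  1 left: {7}→1
  2 left: {6,7}→1
  3 left: {5,6,7}→1
  4 left: {2,5,6,7}→1  {3,5,6,7}→1  {4,5,6,7}→1
  5 left: {0,4,5,6,7}→1  {1,2,5,6,7}→1  {2,3,5,6,7}→2  {2,4,5,6,7}→2  {3,4,5,6,7}→2
  6 left: {0,2,4,5,6,7}→3  {0,3,4,5,6,7}→3  {1,2,3,5,6,7}→3  {1,2,4,5,6,7}→3  {2,3,4,5,6,7}→6
  placing 0:x first → 12 extensions
  placing 1:b first → 12 extensions
  placing 3:c first → 6 extensions
total linear extensions = 30

30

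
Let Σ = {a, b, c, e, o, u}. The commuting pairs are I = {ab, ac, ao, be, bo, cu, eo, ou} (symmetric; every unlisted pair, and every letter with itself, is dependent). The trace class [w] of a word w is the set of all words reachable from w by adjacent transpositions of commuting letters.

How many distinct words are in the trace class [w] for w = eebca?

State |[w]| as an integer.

drop 0:e onto floor
drop 1:e onto {0:e}
drop 2:b onto floor
drop 3:c onto {1:e, 2:b}
drop 4:a onto {1:e}
ground layer = {0:e, 2:b}
drop-orders for the pieces not yet dropped (sum over which currently-grounded one goes next):
  1 to go: {3} 1  {4} 1
  2 to go: {2,3} 1  {3,4} 2
  3 to go: {1,3,4} 2  {2,3,4} 3
  if 0:e drops first: 5 orders
  if 2:b drops first: 2 orders
heap linearizations: 7

7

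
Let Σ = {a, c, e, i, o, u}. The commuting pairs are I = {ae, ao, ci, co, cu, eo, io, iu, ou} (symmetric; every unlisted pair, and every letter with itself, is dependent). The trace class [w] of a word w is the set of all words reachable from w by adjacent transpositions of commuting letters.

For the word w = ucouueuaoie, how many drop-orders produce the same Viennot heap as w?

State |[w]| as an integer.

220

drop 0:u onto floor
drop 1:c onto floor
drop 2:o onto floor
drop 3:u onto {0:u}
drop 4:u onto {3:u}
drop 5:e onto {1:c, 4:u}
drop 6:u onto {5:e}
drop 7:a onto {6:u}
drop 8:o onto {2:o}
drop 9:i onto {7:a}
drop 10:e onto {9:i}
ground layer = {0:u, 1:c, 2:o}
drop-orders for the pieces not yet dropped (sum over which currently-grounded one goes next):
  1 to go: {8} 1  {10} 1
  2 to go: {2,8} 1  {8,10} 2  {9,10} 1
  3 to go: {2,8,10} 3  {7,9,10} 1  {8,9,10} 3
  4 to go: {2,8,9,10} 6  {6,7,9,10} 1  {7,8,9,10} 4
  5 to go: {2,7,8,9,10} 10  {5,6,7,9,10} 1  {6,7,8,9,10} 5
  6 to go: {1,5,6,7,9,10} 1  {2,6,7,8,9,10} 15  {4,5,6,7,9,10} 1  {5,6,7,8,9,10} 6
  7 to go: {1,4,5,6,7,9,10} 2  {1,5,6,7,8,9,10} 7  {2,5,6,7,8,9,10} 21  {3,4,5,6,7,9,10} 1  {4,5,6,7,8,9,10} 7
  8 to go: {0,3,4,5,6,7,9,10} 1  {1,2,5,6,7,8,9,10} 28  {1,3,4,5,6,7,9,10} 3  {1,4,5,6,7,8,9,10} 16  {2,4,5,6,7,8,9,10} 28  {3,4,5,6,7,8,9,10} 8
  9 to go: {0,1,3,4,5,6,7,9,10} 4  {0,3,4,5,6,7,8,9,10} 9  {1,2,4,5,6,7,8,9,10} 72  {1,3,4,5,6,7,8,9,10} 27  {2,3,4,5,6,7,8,9,10} 36
  if 0:u drops first: 135 orders
  if 1:c drops first: 45 orders
  if 2:o drops first: 40 orders
heap linearizations: 220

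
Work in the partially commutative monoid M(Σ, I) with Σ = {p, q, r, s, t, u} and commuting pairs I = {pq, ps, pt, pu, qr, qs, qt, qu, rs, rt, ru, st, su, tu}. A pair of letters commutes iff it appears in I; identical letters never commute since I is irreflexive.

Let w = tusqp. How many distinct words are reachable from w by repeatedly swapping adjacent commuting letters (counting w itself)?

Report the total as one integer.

#0=t has no predecessor
#1=u has no predecessor
#2=s has no predecessor
#3=q has no predecessor
#4=p has no predecessor
sources: [0:t, 1:u, 2:s, 3:q, 4:p]
N(rest) = Σ N(rest − s) over sources s of rest; N(one piece) = 1:
  size 1 → [0]=1  [1]=1  [2]=1  [3]=1  [4]=1
  size 2 → [0,1]=2  [0,2]=2  [0,3]=2  [0,4]=2  [1,2]=2  [1,3]=2  [1,4]=2  [2,3]=2  [2,4]=2  [3,4]=2
  size 3 → [0,1,2]=6  [0,1,3]=6  [0,1,4]=6  [0,2,3]=6  [0,2,4]=6  [0,3,4]=6  [1,2,3]=6  [1,2,4]=6  [1,3,4]=6  [2,3,4]=6
  first=0(t) contributes 24
  first=1(u) contributes 24
  first=2(s) contributes 24
  first=3(q) contributes 24
  first=4(p) contributes 24
|[w]| = 120

120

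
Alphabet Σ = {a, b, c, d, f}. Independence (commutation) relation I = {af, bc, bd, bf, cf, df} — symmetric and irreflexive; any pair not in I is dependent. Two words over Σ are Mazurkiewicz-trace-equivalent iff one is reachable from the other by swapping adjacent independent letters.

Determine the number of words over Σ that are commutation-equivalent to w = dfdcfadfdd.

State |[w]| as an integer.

120

#0=d has no predecessor
#1=f has no predecessor
#2=d depends on [0:d]
#3=c depends on [2:d]
#4=f depends on [1:f]
#5=a depends on [3:c]
#6=d depends on [5:a]
#7=f depends on [4:f]
#8=d depends on [6:d]
#9=d depends on [8:d]
sources: [0:d, 1:f]
N(rest) = Σ N(rest − s) over sources s of rest; N(one piece) = 1:
  size 1 → [7]=1  [9]=1
  size 2 → [4,7]=1  [7,9]=2  [8,9]=1
  size 3 → [1,4,7]=1  [4,7,9]=3  [6,8,9]=1  [7,8,9]=3
  size 4 → [1,4,7,9]=4  [4,7,8,9]=6  [5,6,8,9]=1  [6,7,8,9]=4
  size 5 → [1,4,7,8,9]=10  [3,5,6,8,9]=1  [4,6,7,8,9]=10  [5,6,7,8,9]=5
  size 6 → [1,4,6,7,8,9]=20  [2,3,5,6,8,9]=1  [3,5,6,7,8,9]=6  [4,5,6,7,8,9]=15
  size 7 → [0,2,3,5,6,8,9]=1  [1,4,5,6,7,8,9]=35  [2,3,5,6,7,8,9]=7  [3,4,5,6,7,8,9]=21
  size 8 → [0,2,3,5,6,7,8,9]=8  [1,3,4,5,6,7,8,9]=56  [2,3,4,5,6,7,8,9]=28
  first=0(d) contributes 84
  first=1(f) contributes 36
|[w]| = 120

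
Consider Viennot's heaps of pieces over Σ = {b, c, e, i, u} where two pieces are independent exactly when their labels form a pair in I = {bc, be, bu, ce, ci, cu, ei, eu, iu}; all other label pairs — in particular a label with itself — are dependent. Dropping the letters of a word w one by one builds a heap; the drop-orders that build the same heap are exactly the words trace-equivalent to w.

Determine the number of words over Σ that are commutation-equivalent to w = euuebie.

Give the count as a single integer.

210

0(e) covers ∅
1(u) covers ∅
2(u) covers 1:u
3(e) covers 0:e
4(b) covers ∅
5(i) covers 4:b
6(e) covers 3:e
floor of heap: 0:e, 1:u, 4:b
completions by unplaced set U, small U first (add the entries for U minus each lowest piece of U):
  |U|=1: {2}:1  {5}:1  {6}:1
  |U|=2: {1,2}:1  {2,5}:2  {2,6}:2  {3,6}:1  {4,5}:1  {5,6}:2
  |U|=3: {0,3,6}:1  {1,2,5}:3  {1,2,6}:3  {2,3,6}:3  {2,4,5}:3  {2,5,6}:6  {3,5,6}:3  {4,5,6}:3
  |U|=4: {0,2,3,6}:4  {0,3,5,6}:4  {1,2,3,6}:6  {1,2,4,5}:6  {1,2,5,6}:12  {2,3,5,6}:12  {2,4,5,6}:12  {3,4,5,6}:6
  |U|=5: {0,1,2,3,6}:10  {0,2,3,5,6}:20  {0,3,4,5,6}:10  {1,2,3,5,6}:30  {1,2,4,5,6}:30  {2,3,4,5,6}:30
  start at 0(e): 90
  start at 1(u): 60
  start at 4(b): 60
sum over floor = 210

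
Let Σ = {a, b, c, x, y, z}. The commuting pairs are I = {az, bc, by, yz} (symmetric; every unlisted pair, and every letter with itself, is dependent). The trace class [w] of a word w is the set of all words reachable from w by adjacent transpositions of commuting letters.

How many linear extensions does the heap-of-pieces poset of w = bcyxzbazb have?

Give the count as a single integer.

6

drop 0:b onto floor
drop 1:c onto floor
drop 2:y onto {1:c}
drop 3:x onto {0:b, 2:y}
drop 4:z onto {3:x}
drop 5:b onto {4:z}
drop 6:a onto {5:b}
drop 7:z onto {5:b}
drop 8:b onto {6:a, 7:z}
ground layer = {0:b, 1:c}
drop-orders for the pieces not yet dropped (sum over which currently-grounded one goes next):
  1 to go: {8} 1
  2 to go: {6,8} 1  {7,8} 1
  3 to go: {6,7,8} 2
  4 to go: {5,6,7,8} 2
  5 to go: {4,5,6,7,8} 2
  6 to go: {3,4,5,6,7,8} 2
  7 to go: {0,3,4,5,6,7,8} 2  {2,3,4,5,6,7,8} 2
  if 0:b drops first: 2 orders
  if 1:c drops first: 4 orders
heap linearizations: 6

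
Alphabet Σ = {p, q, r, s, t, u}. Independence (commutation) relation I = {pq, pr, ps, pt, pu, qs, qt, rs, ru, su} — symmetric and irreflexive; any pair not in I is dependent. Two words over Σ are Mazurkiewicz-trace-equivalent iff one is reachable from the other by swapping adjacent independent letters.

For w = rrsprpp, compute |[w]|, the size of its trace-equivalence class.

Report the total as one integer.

140

piece 0:r — minimal
piece 1:r rests on {0:r}
piece 2:s — minimal
piece 3:p — minimal
piece 4:r rests on {1:r}
piece 5:p rests on {3:p}
piece 6:p rests on {5:p}
minimal pieces: {0:r, 2:s, 3:p}
ways to finish when only these pieces remain (= sum over removing one remaining piece with nothing left below it):
  1 left: {2}→1  {4}→1  {6}→1
  2 left: {1,4}→1  {2,4}→2  {2,6}→2  {4,6}→2  {5,6}→1
  3 left: {0,1,4}→1  {1,2,4}→3  {1,4,6}→3  {2,4,6}→6  {2,5,6}→3  {3,5,6}→1  {4,5,6}→3
  4 left: {0,1,2,4}→4  {0,1,4,6}→4  {1,2,4,6}→12  {1,4,5,6}→6  {2,3,5,6}→4  {2,4,5,6}→12  {3,4,5,6}→4
  5 left: {0,1,2,4,6}→20  {0,1,4,5,6}→10  {1,2,4,5,6}→30  {1,3,4,5,6}→10  {2,3,4,5,6}→20
  placing 0:r first → 60 extensions
  placing 2:s first → 20 extensions
  placing 3:p first → 60 extensions
total linear extensions = 140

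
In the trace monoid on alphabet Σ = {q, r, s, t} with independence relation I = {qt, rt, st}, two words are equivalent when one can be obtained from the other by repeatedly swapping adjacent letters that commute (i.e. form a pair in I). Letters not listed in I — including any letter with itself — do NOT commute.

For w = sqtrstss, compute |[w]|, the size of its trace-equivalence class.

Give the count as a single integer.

28

#0=s has no predecessor
#1=q depends on [0:s]
#2=t has no predecessor
#3=r depends on [1:q]
#4=s depends on [3:r]
#5=t depends on [2:t]
#6=s depends on [4:s]
#7=s depends on [6:s]
sources: [0:s, 2:t]
N(rest) = Σ N(rest − s) over sources s of rest; N(one piece) = 1:
  size 1 → [5]=1  [7]=1
  size 2 → [2,5]=1  [5,7]=2  [6,7]=1
  size 3 → [2,5,7]=3  [4,6,7]=1  [5,6,7]=3
  size 4 → [2,5,6,7]=6  [3,4,6,7]=1  [4,5,6,7]=4
  size 5 → [1,3,4,6,7]=1  [2,4,5,6,7]=10  [3,4,5,6,7]=5
  size 6 → [0,1,3,4,6,7]=1  [1,3,4,5,6,7]=6  [2,3,4,5,6,7]=15
  first=0(s) contributes 21
  first=2(t) contributes 7
|[w]| = 28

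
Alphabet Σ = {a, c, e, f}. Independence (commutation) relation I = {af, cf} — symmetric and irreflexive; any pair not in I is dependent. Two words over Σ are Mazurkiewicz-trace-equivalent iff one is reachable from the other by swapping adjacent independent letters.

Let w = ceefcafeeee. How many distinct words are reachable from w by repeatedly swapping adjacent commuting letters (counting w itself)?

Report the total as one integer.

6

piece 0:c — minimal
piece 1:e rests on {0:c}
piece 2:e rests on {1:e}
piece 3:f rests on {2:e}
piece 4:c rests on {2:e}
piece 5:a rests on {4:c}
piece 6:f rests on {3:f}
piece 7:e rests on {5:a, 6:f}
piece 8:e rests on {7:e}
piece 9:e rests on {8:e}
piece 10:e rests on {9:e}
minimal pieces: {0:c}
ways to finish when only these pieces remain (= sum over removing one remaining piece with nothing left below it):
  1 left: {10}→1
  2 left: {9,10}→1
  3 left: {8,9,10}→1
  4 left: {7,8,9,10}→1
  5 left: {5,7,8,9,10}→1  {6,7,8,9,10}→1
  6 left: {3,6,7,8,9,10}→1  {4,5,7,8,9,10}→1  {5,6,7,8,9,10}→2
  7 left: {3,5,6,7,8,9,10}→3  {4,5,6,7,8,9,10}→3
  8 left: {3,4,5,6,7,8,9,10}→6
  9 left: {2,3,4,5,6,7,8,9,10}→6
  placing 0:c first → 6 extensions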